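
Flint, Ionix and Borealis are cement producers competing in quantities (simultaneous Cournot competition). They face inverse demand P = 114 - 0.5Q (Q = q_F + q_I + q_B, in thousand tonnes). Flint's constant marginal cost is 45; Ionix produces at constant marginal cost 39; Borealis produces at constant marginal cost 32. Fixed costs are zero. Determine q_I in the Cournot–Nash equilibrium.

Flint's profit: π_F = (114 - 0.5Q)q_F - (45q_F). Setting ∂π_F/∂q_F = 0: 69 - q_F - (1/2)(q_I + q_B) = 0.
Ionix's profit: π_I = (114 - 0.5Q)q_I - (39q_I). Setting ∂π_I/∂q_I = 0: 75 - q_I - (1/2)(q_F + q_B) = 0.
Borealis's first-order condition: 82 - q_B - (1/2)(q_F + q_I) = 0.
Adding the 3 first-order conditions: 226 − 2Q = 0, so Q = 113.
Back-substituting: q_F = (69 − 113/2)/(1/2) = 25, q_I = (75 − 113/2)/(1/2) = 37, q_B = (82 − 113/2)/(1/2) = 51.

37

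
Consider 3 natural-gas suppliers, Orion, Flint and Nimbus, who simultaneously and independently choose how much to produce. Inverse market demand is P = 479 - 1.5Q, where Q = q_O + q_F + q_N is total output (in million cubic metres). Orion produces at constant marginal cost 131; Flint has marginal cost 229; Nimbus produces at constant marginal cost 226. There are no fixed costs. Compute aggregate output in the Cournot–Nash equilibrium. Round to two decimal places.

Orion's profit: π_O = (479 - 1.5Q)q_O - (131q_O). Setting ∂π_O/∂q_O = 0: 348 - 3q_O - (3/2)(q_F + q_N) = 0.
Flint's profit: π_F = (479 - 1.5Q)q_F - (229q_F). Setting ∂π_F/∂q_F = 0: 250 - 3q_F - (3/2)(q_O + q_N) = 0.
Nimbus's first-order condition: 253 - 3q_N - (3/2)(q_O + q_F) = 0.
Adding the 3 conditions: 851 − 3Q − 3Q = 0, i.e. Q = 851/6.
Back-substituting: q_O = (348 − 851/4)/(3/2) = 541/6, q_F = (250 − 851/4)/(3/2) = 149/6, q_N = (253 − 851/4)/(3/2) = 161/6.
Total output Q = 541/6 + 149/6 + 161/6 = 851/6.

141.83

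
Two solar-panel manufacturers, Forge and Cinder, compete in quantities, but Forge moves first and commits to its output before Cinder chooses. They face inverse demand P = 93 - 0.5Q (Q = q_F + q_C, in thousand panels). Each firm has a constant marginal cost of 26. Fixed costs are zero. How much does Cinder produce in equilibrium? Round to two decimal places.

33.50

Solve by backward induction. Given q_F, the follower Cinder maximises π_C = (93 - (1/2)q_F - (1/2)q_C)q_C - 26q_C.
Follower FOC: 67 - (1/2)q_F - q_C = 0, so q_C(q_F) = (67 - (1/2)q_F).
Forge substitutes q_C(q_F) into its own profit: π_F = q_F(93 - (1/2)q_F - (67 - (1/2)q_F)/2) - 26q_F = (119/2 - (1/4)q_F)q_F - 26q_F.
The leader's first-order condition 67/2 - (1/2)q_F = 0 yields q_F = 67.
Then q_C = (67 - (1/2)·67) = 67/2.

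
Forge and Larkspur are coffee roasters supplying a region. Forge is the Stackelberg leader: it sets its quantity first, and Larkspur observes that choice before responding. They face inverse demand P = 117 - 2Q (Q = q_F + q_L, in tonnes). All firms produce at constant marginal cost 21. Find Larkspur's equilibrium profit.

Solve by backward induction. Given q_F, the follower Larkspur maximises π_L = (117 - 2q_F - 2q_L)q_L - 21q_L.
∂π_L/∂q_L = 96 - 2q_F - 4q_L = 0 gives the reaction function q_L = (96 - 2q_F)/4.
Forge substitutes q_L(q_F) into its own profit: π_F = q_F(117 - 2q_F - (96 - 2q_F)/2) - 21q_F = (69 - q_F)q_F - 21q_F.
Maximising: ∂π_F/∂q_F = 48 - 2q_F = 0, giving q_F = 24.
Then q_L = (96 - 2·24)/4 = 12.
Price P = 117 - 2·36 = 45.
Larkspur's profit: (45 - 21)·12 = 288.

288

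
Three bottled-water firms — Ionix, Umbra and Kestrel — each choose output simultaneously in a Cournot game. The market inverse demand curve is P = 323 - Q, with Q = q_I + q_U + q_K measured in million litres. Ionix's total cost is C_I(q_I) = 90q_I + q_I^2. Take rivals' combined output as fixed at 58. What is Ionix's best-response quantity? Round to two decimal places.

43.75

With rivals' combined output fixed at 58, Ionix's profit is π_I = (323 - 58 - q_I)q_I - (90q_I + q_I²) = (265 - q_I)q_I - (90q_I + q_I²).
∂π_I/∂q_I = 175 - 4q_I = 0, so q_I = 175/4.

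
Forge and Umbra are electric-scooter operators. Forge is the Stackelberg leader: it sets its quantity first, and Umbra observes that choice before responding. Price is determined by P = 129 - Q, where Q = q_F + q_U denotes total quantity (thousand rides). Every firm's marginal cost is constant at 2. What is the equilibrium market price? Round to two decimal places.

33.75

Solve by backward induction. Given q_F, the follower Umbra maximises π_U = (129 - q_F - q_U)q_U - 2q_U.
∂π_U/∂q_U = 127 - q_F - 2q_U = 0 gives the reaction function q_U = (127 - q_F)/2.
The leader anticipates this reaction. Substituting into P = 129 - Q gives P = 131/2 - (1/2)q_F, so π_F = (131/2 - (1/2)q_F)q_F - 2q_F.
The leader's first-order condition 127/2 - q_F = 0 yields q_F = 127/2.
Then q_U = (127 - 127/2)/2 = 127/4.
Total output Q = 381/4, so price P = 129 - 381/4 = 135/4.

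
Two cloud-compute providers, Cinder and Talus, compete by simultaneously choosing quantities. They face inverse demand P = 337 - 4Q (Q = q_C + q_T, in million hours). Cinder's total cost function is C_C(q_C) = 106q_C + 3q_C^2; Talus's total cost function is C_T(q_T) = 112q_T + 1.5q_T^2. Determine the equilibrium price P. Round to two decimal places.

Cinder's profit: π_C = (337 - 4Q)q_C - (106q_C + 3q_C²). Setting ∂π_C/∂q_C = 0: 231 - 14q_C - 4(q_T) = 0.
Talus's first-order condition: 225 - 11q_T - 4(q_C) = 0.
So q_C = (231 - 4q_T)/14 and q_T = (225 - 4q_C)/11.
Substituting one into the other gives q_C = 547/46 and q_T = 371/23.
Total output Q = 1289/46, so price P = 337 - 4·(1289/46) = 224.9130.

224.91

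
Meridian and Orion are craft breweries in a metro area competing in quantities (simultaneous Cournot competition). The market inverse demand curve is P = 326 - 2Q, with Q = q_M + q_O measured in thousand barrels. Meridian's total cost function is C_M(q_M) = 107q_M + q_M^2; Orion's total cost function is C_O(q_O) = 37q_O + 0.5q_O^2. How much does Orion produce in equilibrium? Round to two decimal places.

49.85

Meridian's profit: π_M = (326 - 2Q)q_M - (107q_M + q_M²). Setting ∂π_M/∂q_M = 0: 219 - 6q_M - 2(q_O) = 0.
Orion's first-order condition: 289 - 5q_O - 2(q_M) = 0.
So q_M = (219 - 2q_O)/6 and q_O = (289 - 2q_M)/5.
Substituting one into the other gives q_M = 517/26 and q_O = 648/13.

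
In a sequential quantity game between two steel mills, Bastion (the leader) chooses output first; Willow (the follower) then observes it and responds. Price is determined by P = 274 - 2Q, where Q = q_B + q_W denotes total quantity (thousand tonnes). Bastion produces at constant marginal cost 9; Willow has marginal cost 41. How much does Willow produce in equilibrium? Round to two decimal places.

The follower Willow best-responds to any q_B: π_W = (274 - 2Q)q_W - 41q_W.
Follower FOC: 233 - 2q_B - 4q_W = 0, so q_W(q_B) = (233 - 2q_B)/4.
The leader anticipates this reaction. Substituting into P = 274 - 2Q gives P = 315/2 - q_B, so π_B = (315/2 - q_B)q_B - 9q_B.
The leader's first-order condition 297/2 - 2q_B = 0 yields q_B = 297/4.
Then q_W = (233 - 2·(297/4))/4 = 169/8.

21.13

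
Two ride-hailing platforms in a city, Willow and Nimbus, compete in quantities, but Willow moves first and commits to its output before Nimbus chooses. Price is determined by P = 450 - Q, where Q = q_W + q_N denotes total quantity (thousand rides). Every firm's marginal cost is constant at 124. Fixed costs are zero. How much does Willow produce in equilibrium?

The follower Nimbus best-responds to any q_W: π_N = (450 - Q)q_N - 124q_N.
Setting the follower's marginal profit to zero, 326 - q_W - 2q_N = 0, i.e. q_N = (326 - q_W)/2.
The leader anticipates this reaction. Substituting into P = 450 - Q gives P = 287 - (1/2)q_W, so π_W = (287 - (1/2)q_W)q_W - 124q_W.
Leader FOC: 163 - q_W = 0, so q_W = 163.
Then q_N = (326 - 163)/2 = 163/2.

163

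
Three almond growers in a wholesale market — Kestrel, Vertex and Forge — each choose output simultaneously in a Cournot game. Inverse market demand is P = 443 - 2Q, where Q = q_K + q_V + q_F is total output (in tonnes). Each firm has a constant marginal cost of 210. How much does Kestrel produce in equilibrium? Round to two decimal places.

29.13

A representative firm's profit is π_i = q_i(443 - 2Q) - 210q_i.
First-order condition (treating rivals' output as given): 233 - 4q_i - 2·Σ_{j≠i} q_j = 0.
With identical firms every q_j equals q_i, so Σ_{j≠i} q_j = 2q_i and 233 = 8q_i, giving q_i = 233/8.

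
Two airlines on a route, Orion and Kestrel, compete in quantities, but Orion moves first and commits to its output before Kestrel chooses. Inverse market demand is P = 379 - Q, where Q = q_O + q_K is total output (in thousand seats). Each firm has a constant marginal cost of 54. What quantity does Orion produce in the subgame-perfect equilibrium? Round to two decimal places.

162.50

Solve by backward induction. Given q_O, the follower Kestrel maximises π_K = (379 - q_O - q_K)q_K - 54q_K.
Follower FOC: 325 - q_O - 2q_K = 0, so q_K(q_O) = (325 - q_O)/2.
Orion substitutes q_K(q_O) into its own profit: π_O = q_O(379 - q_O - (325 - q_O)/2) - 54q_O = (433/2 - (1/2)q_O)q_O - 54q_O.
Leader FOC: 325/2 - q_O = 0, so q_O = 325/2.
Then q_K = (325 - 325/2)/2 = 325/4.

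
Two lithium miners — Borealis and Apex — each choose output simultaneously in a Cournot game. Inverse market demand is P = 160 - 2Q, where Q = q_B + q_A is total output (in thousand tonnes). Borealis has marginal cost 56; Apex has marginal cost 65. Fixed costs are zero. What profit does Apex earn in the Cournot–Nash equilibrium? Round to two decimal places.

410.89

Borealis's profit: π_B = (160 - 2Q)q_B - (56q_B). Setting ∂π_B/∂q_B = 0: 104 - 4q_B - 2(q_A) = 0.
Apex's first-order condition: 95 - 4q_A - 2(q_B) = 0.
Best responses: q_B = (104 - 2q_A)/4, q_A = (95 - 2q_B)/4.
Substituting one into the other gives q_B = 113/6 and q_A = 43/3.
Price P = 160 - 2·(199/6) = 281/3.
Apex's profit: (281/3 - 65)·(43/3) = 410.8889.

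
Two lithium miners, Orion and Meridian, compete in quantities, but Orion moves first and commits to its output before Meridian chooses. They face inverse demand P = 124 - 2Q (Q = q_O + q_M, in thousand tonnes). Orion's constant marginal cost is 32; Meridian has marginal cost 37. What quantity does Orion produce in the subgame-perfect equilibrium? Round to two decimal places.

24.25

Solve by backward induction. Given q_O, the follower Meridian maximises π_M = (124 - 2q_O - 2q_M)q_M - 37q_M.
Follower FOC: 87 - 2q_O - 4q_M = 0, so q_M(q_O) = (87 - 2q_O)/4.
The leader anticipates this reaction. Substituting into P = 124 - 2Q gives P = 161/2 - q_O, so π_O = (161/2 - q_O)q_O - 32q_O.
The leader's first-order condition 97/2 - 2q_O = 0 yields q_O = 97/4.
Then q_M = (87 - 2·(97/4))/4 = 77/8.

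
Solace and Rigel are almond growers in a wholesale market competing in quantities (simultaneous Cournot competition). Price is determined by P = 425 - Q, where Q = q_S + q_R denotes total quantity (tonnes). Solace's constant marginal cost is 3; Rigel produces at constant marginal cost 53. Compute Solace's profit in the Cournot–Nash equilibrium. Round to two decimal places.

24753.78

Solace's profit: π_S = (425 - Q)q_S - (3q_S). Setting ∂π_S/∂q_S = 0: 422 - 2q_S - (q_R) = 0.
Rigel's profit: π_R = (425 - Q)q_R - (53q_R). Setting ∂π_R/∂q_R = 0: 372 - 2q_R - (q_S) = 0.
Best responses: q_S = (422 - q_R)/2, q_R = (372 - q_S)/2.
Solving the pair: q_S = 472/3, q_R = 322/3.
Price P = 425 - 794/3 = 481/3.
Solace's profit: (481/3 - 3)·(472/3) = 24753.7778.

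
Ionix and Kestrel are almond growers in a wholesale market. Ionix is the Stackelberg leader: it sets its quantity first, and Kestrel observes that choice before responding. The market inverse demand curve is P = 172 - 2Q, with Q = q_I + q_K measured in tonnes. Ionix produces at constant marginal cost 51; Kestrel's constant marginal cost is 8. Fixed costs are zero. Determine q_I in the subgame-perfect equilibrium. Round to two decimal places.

The follower Kestrel best-responds to any q_I: π_K = (172 - 2Q)q_K - 8q_K.
Follower FOC: 164 - 2q_I - 4q_K = 0, so q_K(q_I) = (164 - 2q_I)/4.
Ionix substitutes q_K(q_I) into its own profit: π_I = q_I(172 - 2q_I - (164 - 2q_I)/2) - 51q_I = (90 - q_I)q_I - 51q_I.
The leader's first-order condition 39 - 2q_I = 0 yields q_I = 39/2.
Then q_K = (164 - 2·(39/2))/4 = 125/4.

19.50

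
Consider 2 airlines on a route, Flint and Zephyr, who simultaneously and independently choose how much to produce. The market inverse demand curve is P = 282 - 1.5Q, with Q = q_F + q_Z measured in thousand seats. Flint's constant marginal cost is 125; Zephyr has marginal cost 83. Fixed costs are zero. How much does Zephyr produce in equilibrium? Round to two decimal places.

53.56

Flint's profit: π_F = (282 - 1.5Q)q_F - (125q_F). Setting ∂π_F/∂q_F = 0: 157 - 3q_F - (3/2)(q_Z) = 0.
Zephyr's first-order condition: 199 - 3q_Z - (3/2)(q_F) = 0.
So q_F = (157 - (3/2)q_Z)/3 and q_Z = (199 - (3/2)q_F)/3.
Solving the pair: q_F = 230/9, q_Z = 482/9.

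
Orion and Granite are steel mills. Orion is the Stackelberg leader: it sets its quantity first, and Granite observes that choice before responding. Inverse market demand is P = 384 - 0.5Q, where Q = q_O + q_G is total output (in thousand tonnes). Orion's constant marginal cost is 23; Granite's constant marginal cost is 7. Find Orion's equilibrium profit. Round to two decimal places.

29756.25

Solve by backward induction. Given q_O, the follower Granite maximises π_G = (384 - (1/2)q_O - (1/2)q_G)q_G - 7q_G.
Follower FOC: 377 - (1/2)q_O - q_G = 0, so q_G(q_O) = (377 - (1/2)q_O).
The leader anticipates this reaction. Substituting into P = 384 - 0.5Q gives P = 391/2 - (1/4)q_O, so π_O = (391/2 - (1/4)q_O)q_O - 23q_O.
Maximising: ∂π_O/∂q_O = 345/2 - (1/2)q_O = 0, giving q_O = 345.
Then q_G = (377 - (1/2)·345) = 409/2.
Price P = 384 - (1/2)·(1099/2) = 437/4.
Orion's profit: (437/4 - 23)·345 = 29756.2500.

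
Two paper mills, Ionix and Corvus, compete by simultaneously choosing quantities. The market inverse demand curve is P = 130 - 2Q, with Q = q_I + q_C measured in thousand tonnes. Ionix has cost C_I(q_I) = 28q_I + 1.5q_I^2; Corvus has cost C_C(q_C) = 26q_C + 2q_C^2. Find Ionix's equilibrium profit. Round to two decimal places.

478.49

Ionix's profit: π_I = (130 - 2Q)q_I - (28q_I + (3/2)q_I²). Setting ∂π_I/∂q_I = 0: 102 - 7q_I - 2(q_C) = 0.
Corvus's first-order condition: 104 - 8q_C - 2(q_I) = 0.
So q_I = (102 - 2q_C)/7 and q_C = (104 - 2q_I)/8.
Solving the pair: q_I = 152/13, q_C = 131/13.
Price P = 130 - 2·(283/13) = 1124/13.
Ionix's profit: (1124/13)·(152/13) - 28·(152/13) - (3/2)(152/13)² = 478.4852.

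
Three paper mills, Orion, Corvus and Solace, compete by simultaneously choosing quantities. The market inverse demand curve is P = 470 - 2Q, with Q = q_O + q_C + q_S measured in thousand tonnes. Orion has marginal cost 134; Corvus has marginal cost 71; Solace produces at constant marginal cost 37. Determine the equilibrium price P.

Orion's profit: π_O = (470 - 2Q)q_O - (134q_O). Setting ∂π_O/∂q_O = 0: 336 - 4q_O - 2(q_C + q_S) = 0.
Corvus's first-order condition: 399 - 4q_C - 2(q_O + q_S) = 0.
Solace's profit: π_S = (470 - 2Q)q_S - (37q_S). Setting ∂π_S/∂q_S = 0: 433 - 4q_S - 2(q_O + q_C) = 0.
Adding the 3 first-order conditions: 1168 − 8Q = 0, so Q = 146.
Back-substituting: q_O = (336 − 292)/2 = 22, q_C = (399 − 292)/2 = 107/2, q_S = (433 − 292)/2 = 141/2.
Total output Q = 146, so price P = 470 - 2·146 = 178.

178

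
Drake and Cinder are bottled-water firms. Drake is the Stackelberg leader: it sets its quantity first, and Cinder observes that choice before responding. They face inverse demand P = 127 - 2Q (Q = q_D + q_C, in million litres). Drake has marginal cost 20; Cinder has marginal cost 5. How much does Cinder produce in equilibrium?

The follower Cinder best-responds to any q_D: π_C = (127 - 2Q)q_C - 5q_C.
Setting the follower's marginal profit to zero, 122 - 2q_D - 4q_C = 0, i.e. q_C = (122 - 2q_D)/4.
The leader anticipates this reaction. Substituting into P = 127 - 2Q gives P = 66 - q_D, so π_D = (66 - q_D)q_D - 20q_D.
The leader's first-order condition 46 - 2q_D = 0 yields q_D = 23.
Then q_C = (122 - 2·23)/4 = 19.

19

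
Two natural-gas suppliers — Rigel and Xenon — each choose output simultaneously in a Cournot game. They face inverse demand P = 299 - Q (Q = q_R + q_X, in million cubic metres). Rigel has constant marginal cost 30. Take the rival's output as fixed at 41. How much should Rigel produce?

114

With the rival's output fixed at 41, Rigel's profit is π_R = (299 - 41 - q_R)q_R - (30q_R) = (258 - q_R)q_R - (30q_R).
∂π_R/∂q_R = 228 - 2q_R = 0, so q_R = 114.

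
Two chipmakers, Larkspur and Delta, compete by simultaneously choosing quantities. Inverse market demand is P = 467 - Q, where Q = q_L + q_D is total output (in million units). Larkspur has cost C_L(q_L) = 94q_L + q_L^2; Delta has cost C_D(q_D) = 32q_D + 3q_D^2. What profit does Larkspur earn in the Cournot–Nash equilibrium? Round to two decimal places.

Larkspur's profit: π_L = (467 - Q)q_L - (94q_L + q_L²). Setting ∂π_L/∂q_L = 0: 373 - 4q_L - (q_D) = 0.
Delta's profit: π_D = (467 - Q)q_D - (32q_D + 3q_D²). Setting ∂π_D/∂q_D = 0: 435 - 8q_D - (q_L) = 0.
Rearranging gives the reaction functions q_L = (373 - q_D)/4 and q_D = (435 - q_L)/8.
Substituting one into the other gives q_L = 82.2258 and q_D = 1367/31.
Price P = 467 - 126.3226 = 340.6774.
Larkspur's profit: 340.6774·82.2258 - 94·82.2258 - 82.2258² = 13522.1665.

13522.17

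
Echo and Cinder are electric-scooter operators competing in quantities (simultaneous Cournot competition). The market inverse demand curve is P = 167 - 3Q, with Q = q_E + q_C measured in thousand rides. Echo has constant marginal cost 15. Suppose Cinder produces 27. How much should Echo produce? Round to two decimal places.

11.83

With the rival's output fixed at 27, Echo's profit is π_E = (167 - 3·27 - 3q_E)q_E - (15q_E) = (86 - 3q_E)q_E - (15q_E).
∂π_E/∂q_E = 71 - 6q_E = 0, so q_E = 71/6.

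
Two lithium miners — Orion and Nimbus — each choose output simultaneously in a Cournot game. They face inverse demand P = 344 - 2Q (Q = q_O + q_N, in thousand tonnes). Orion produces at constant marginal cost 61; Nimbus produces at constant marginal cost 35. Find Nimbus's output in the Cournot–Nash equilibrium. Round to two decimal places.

Orion's profit: π_O = (344 - 2Q)q_O - (61q_O). Setting ∂π_O/∂q_O = 0: 283 - 4q_O - 2(q_N) = 0.
Nimbus's first-order condition: 309 - 4q_N - 2(q_O) = 0.
So q_O = (283 - 2q_N)/4 and q_N = (309 - 2q_O)/4.
Solving the pair: q_O = 257/6, q_N = 335/6.

55.83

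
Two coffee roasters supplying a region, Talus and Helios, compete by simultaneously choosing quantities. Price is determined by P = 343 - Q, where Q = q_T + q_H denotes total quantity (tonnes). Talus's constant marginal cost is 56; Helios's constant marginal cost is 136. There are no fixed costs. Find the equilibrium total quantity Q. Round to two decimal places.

Talus's profit: π_T = (343 - Q)q_T - (56q_T). Setting ∂π_T/∂q_T = 0: 287 - 2q_T - (q_H) = 0.
Helios's first-order condition: 207 - 2q_H - (q_T) = 0.
Best responses: q_T = (287 - q_H)/2, q_H = (207 - q_T)/2.
Solving the pair: q_T = 367/3, q_H = 127/3.
Total output Q = 367/3 + 127/3 = 494/3.

164.67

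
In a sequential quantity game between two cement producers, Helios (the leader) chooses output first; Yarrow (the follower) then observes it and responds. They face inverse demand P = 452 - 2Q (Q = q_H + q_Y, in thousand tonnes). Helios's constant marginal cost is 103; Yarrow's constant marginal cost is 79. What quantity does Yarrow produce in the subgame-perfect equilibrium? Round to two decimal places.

Solve by backward induction. Given q_H, the follower Yarrow maximises π_Y = (452 - 2q_H - 2q_Y)q_Y - 79q_Y.
Follower FOC: 373 - 2q_H - 4q_Y = 0, so q_Y(q_H) = (373 - 2q_H)/4.
The leader anticipates this reaction. Substituting into P = 452 - 2Q gives P = 531/2 - q_H, so π_H = (531/2 - q_H)q_H - 103q_H.
Maximising: ∂π_H/∂q_H = 325/2 - 2q_H = 0, giving q_H = 325/4.
Then q_Y = (373 - 2·(325/4))/4 = 421/8.

52.63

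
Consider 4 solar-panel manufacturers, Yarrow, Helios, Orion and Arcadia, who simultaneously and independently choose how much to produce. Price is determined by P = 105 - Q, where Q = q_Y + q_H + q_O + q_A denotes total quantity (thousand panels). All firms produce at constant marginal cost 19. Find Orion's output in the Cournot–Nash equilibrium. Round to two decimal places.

Each firm earns π_i = (105 - Q)q_i - 19q_i.
First-order condition (treating rivals' output as given): 86 - 2q_i - Σ_{j≠i} q_j = 0.
With identical firms every q_j equals q_i, so Σ_{j≠i} q_j = 3q_i and 86 = 5q_i, giving q_i = 86/5.

17.20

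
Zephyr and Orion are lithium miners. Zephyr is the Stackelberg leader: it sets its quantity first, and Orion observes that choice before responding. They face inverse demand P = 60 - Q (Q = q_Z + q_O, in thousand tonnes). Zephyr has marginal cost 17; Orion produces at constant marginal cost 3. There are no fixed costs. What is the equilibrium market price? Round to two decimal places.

The follower Orion best-responds to any q_Z: π_O = (60 - Q)q_O - 3q_O.
Follower FOC: 57 - q_Z - 2q_O = 0, so q_O(q_Z) = (57 - q_Z)/2.
Zephyr substitutes q_O(q_Z) into its own profit: π_Z = q_Z(60 - q_Z - (57 - q_Z)/2) - 17q_Z = (63/2 - (1/2)q_Z)q_Z - 17q_Z.
Leader FOC: 29/2 - q_Z = 0, so q_Z = 29/2.
Then q_O = (57 - 29/2)/2 = 85/4.
Total output Q = 143/4, so price P = 60 - 143/4 = 97/4.

24.25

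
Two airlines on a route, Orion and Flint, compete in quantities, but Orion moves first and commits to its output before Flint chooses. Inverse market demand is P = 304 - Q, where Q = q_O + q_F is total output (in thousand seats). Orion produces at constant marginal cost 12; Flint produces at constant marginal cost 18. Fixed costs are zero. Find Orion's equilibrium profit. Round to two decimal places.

11100.50

The follower Flint best-responds to any q_O: π_F = (304 - Q)q_F - 18q_F.
Setting the follower's marginal profit to zero, 286 - q_O - 2q_F = 0, i.e. q_F = (286 - q_O)/2.
Orion substitutes q_F(q_O) into its own profit: π_O = q_O(304 - q_O - (286 - q_O)/2) - 12q_O = (161 - (1/2)q_O)q_O - 12q_O.
The leader's first-order condition 149 - q_O = 0 yields q_O = 149.
Then q_F = (286 - 149)/2 = 137/2.
Price P = 304 - 435/2 = 173/2.
Orion's profit: (173/2 - 12)·149 = 11100.5000.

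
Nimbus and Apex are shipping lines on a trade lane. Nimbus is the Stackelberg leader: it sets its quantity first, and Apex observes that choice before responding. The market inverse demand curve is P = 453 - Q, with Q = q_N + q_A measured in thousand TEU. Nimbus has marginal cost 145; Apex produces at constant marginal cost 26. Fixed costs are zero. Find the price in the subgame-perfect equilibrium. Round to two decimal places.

192.25

Solve by backward induction. Given q_N, the follower Apex maximises π_A = (453 - q_N - q_A)q_A - 26q_A.
Setting the follower's marginal profit to zero, 427 - q_N - 2q_A = 0, i.e. q_A = (427 - q_N)/2.
The leader anticipates this reaction. Substituting into P = 453 - Q gives P = 479/2 - (1/2)q_N, so π_N = (479/2 - (1/2)q_N)q_N - 145q_N.
The leader's first-order condition 189/2 - q_N = 0 yields q_N = 189/2.
Then q_A = (427 - 189/2)/2 = 665/4.
Total output Q = 1043/4, so price P = 453 - 1043/4 = 769/4.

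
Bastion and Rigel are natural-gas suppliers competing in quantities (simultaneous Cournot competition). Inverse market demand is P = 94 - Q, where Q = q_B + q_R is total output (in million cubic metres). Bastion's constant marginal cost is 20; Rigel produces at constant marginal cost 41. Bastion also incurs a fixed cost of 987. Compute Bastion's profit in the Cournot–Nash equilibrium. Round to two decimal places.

Bastion's profit: π_B = (94 - Q)q_B - (20q_B). Setting ∂π_B/∂q_B = 0: 74 - 2q_B - (q_R) = 0.
Rigel's first-order condition: 53 - 2q_R - (q_B) = 0.
Rearranging gives the reaction functions q_B = (74 - q_R)/2 and q_R = (53 - q_B)/2.
Substituting one into the other gives q_B = 95/3 and q_R = 32/3.
Price P = 94 - 127/3 = 155/3.
Bastion's profit: (155/3 - 20)·(95/3) - 987 = 142/9.

15.78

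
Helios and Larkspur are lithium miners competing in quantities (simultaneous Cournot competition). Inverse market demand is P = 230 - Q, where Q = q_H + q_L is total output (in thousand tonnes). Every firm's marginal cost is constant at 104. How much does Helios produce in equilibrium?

A representative firm's profit is π_i = q_i(230 - Q) - 104q_i.
Setting ∂π_i/∂q_i = 0 with rivals' quantities fixed: 126 - 2q_i - q_j = 0.
By symmetry each firm produces the same amount; substituting q_j = q_i yields q_i = 126/3 = 42.

42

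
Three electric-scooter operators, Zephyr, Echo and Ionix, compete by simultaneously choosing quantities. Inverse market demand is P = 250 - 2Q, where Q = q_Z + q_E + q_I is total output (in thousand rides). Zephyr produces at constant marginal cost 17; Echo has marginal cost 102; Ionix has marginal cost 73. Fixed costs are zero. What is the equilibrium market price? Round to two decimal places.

110.50

Zephyr's profit: π_Z = (250 - 2Q)q_Z - (17q_Z). Setting ∂π_Z/∂q_Z = 0: 233 - 4q_Z - 2(q_E + q_I) = 0.
Echo's profit: π_E = (250 - 2Q)q_E - (102q_E). Setting ∂π_E/∂q_E = 0: 148 - 4q_E - 2(q_Z + q_I) = 0.
Ionix's first-order condition: 177 - 4q_I - 2(q_Z + q_E) = 0.
Summing all 3 equations gives 558 − 8Q = 0, hence Q = 279/4.
Back-substituting: q_Z = (233 − 279/2)/2 = 187/4, q_E = (148 − 279/2)/2 = 17/4, q_I = (177 − 279/2)/2 = 75/4.
Total output Q = 279/4, so price P = 250 - 2·(279/4) = 221/2.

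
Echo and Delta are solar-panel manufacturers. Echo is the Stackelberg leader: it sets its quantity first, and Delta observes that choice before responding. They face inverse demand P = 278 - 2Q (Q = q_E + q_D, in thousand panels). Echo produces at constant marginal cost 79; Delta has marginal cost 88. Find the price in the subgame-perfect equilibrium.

131

Solve by backward induction. Given q_E, the follower Delta maximises π_D = (278 - 2q_E - 2q_D)q_D - 88q_D.
Setting the follower's marginal profit to zero, 190 - 2q_E - 4q_D = 0, i.e. q_D = (190 - 2q_E)/4.
Echo substitutes q_D(q_E) into its own profit: π_E = q_E(278 - 2q_E - (190 - 2q_E)/2) - 79q_E = (183 - q_E)q_E - 79q_E.
The leader's first-order condition 104 - 2q_E = 0 yields q_E = 52.
Then q_D = (190 - 2·52)/4 = 43/2.
Total output Q = 147/2, so price P = 278 - 2·(147/2) = 131.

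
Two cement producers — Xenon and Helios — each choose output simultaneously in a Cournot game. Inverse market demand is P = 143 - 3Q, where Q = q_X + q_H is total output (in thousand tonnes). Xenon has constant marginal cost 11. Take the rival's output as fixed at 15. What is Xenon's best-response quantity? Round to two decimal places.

14.50

With the rival's output fixed at 15, Xenon's profit is π_X = (143 - 3·15 - 3q_X)q_X - (11q_X) = (98 - 3q_X)q_X - (11q_X).
∂π_X/∂q_X = 87 - 6q_X = 0, so q_X = 29/2.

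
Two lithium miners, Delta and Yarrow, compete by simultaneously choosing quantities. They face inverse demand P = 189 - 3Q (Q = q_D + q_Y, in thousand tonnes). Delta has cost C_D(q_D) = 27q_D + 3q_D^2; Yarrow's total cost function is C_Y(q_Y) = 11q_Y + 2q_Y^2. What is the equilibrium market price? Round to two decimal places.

115.05

Delta's profit: π_D = (189 - 3Q)q_D - (27q_D + 3q_D²). Setting ∂π_D/∂q_D = 0: 162 - 12q_D - 3(q_Y) = 0.
Yarrow's profit: π_Y = (189 - 3Q)q_Y - (11q_Y + 2q_Y²). Setting ∂π_Y/∂q_Y = 0: 178 - 10q_Y - 3(q_D) = 0.
Rearranging gives the reaction functions q_D = (162 - 3q_Y)/12 and q_Y = (178 - 3q_D)/10.
Substituting one into the other gives q_D = 362/37 and q_Y = 550/37.
Total output Q = 912/37, so price P = 189 - 3·(912/37) = 115.0541.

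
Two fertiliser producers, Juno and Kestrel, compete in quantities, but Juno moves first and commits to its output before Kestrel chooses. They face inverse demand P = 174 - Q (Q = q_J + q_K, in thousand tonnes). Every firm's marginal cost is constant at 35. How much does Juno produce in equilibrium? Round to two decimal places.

The follower Kestrel best-responds to any q_J: π_K = (174 - Q)q_K - 35q_K.
∂π_K/∂q_K = 139 - q_J - 2q_K = 0 gives the reaction function q_K = (139 - q_J)/2.
Juno substitutes q_K(q_J) into its own profit: π_J = q_J(174 - q_J - (139 - q_J)/2) - 35q_J = (209/2 - (1/2)q_J)q_J - 35q_J.
Leader FOC: 139/2 - q_J = 0, so q_J = 139/2.
Then q_K = (139 - 139/2)/2 = 139/4.

69.50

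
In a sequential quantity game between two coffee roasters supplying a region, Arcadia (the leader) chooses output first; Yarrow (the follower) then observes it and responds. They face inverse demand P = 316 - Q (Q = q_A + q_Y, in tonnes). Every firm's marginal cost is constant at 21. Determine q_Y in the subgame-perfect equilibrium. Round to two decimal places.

Solve by backward induction. Given q_A, the follower Yarrow maximises π_Y = (316 - q_A - q_Y)q_Y - 21q_Y.
∂π_Y/∂q_Y = 295 - q_A - 2q_Y = 0 gives the reaction function q_Y = (295 - q_A)/2.
Arcadia substitutes q_Y(q_A) into its own profit: π_A = q_A(316 - q_A - (295 - q_A)/2) - 21q_A = (337/2 - (1/2)q_A)q_A - 21q_A.
Leader FOC: 295/2 - q_A = 0, so q_A = 295/2.
Then q_Y = (295 - 295/2)/2 = 295/4.

73.75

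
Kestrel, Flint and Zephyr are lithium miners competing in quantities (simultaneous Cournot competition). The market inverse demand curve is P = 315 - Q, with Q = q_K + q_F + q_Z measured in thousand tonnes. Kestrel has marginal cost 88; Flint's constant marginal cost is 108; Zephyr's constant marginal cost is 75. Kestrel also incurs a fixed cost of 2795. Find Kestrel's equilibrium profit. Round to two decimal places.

Kestrel's profit: π_K = (315 - Q)q_K - (88q_K). Setting ∂π_K/∂q_K = 0: 227 - 2q_K - (q_F + q_Z) = 0.
Flint's profit: π_F = (315 - Q)q_F - (108q_F). Setting ∂π_F/∂q_F = 0: 207 - 2q_F - (q_K + q_Z) = 0.
Zephyr's first-order condition: 240 - 2q_Z - (q_K + q_F) = 0.
Adding the 3 conditions: 674 − 2Q − 2Q = 0, i.e. Q = 337/2.
Back-substituting: q_K = (227 − 337/2) = 117/2, q_F = (207 − 337/2) = 77/2, q_Z = (240 − 337/2) = 143/2.
Price P = 315 - 337/2 = 293/2.
Kestrel's profit: (293/2 - 88)·(117/2) - 2795 = 627.2500.

627.25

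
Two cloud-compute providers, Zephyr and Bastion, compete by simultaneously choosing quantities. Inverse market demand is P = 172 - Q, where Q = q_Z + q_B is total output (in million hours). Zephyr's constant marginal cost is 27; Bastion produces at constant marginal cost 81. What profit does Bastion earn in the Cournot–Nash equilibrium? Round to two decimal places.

152.11

Zephyr's profit: π_Z = (172 - Q)q_Z - (27q_Z). Setting ∂π_Z/∂q_Z = 0: 145 - 2q_Z - (q_B) = 0.
Bastion's profit: π_B = (172 - Q)q_B - (81q_B). Setting ∂π_B/∂q_B = 0: 91 - 2q_B - (q_Z) = 0.
Rearranging gives the reaction functions q_Z = (145 - q_B)/2 and q_B = (91 - q_Z)/2.
Substituting one into the other gives q_Z = 199/3 and q_B = 37/3.
Price P = 172 - 236/3 = 280/3.
Bastion's profit: (280/3 - 81)·(37/3) = 1369/9.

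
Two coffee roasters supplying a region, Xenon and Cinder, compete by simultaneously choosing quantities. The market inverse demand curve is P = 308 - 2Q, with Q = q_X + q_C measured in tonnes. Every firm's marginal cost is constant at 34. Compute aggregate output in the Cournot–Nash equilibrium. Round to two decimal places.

A representative firm's profit is π_i = q_i(308 - 2Q) - 34q_i.
First-order condition (treating rivals' output as given): 274 - 4q_i - 2q_j = 0.
With identical firms every q_j equals q_i, so q_j = q_i and 274 = 6q_i, giving q_i = 137/3.
Total output Q = 137/3 + 137/3 = 274/3.

91.33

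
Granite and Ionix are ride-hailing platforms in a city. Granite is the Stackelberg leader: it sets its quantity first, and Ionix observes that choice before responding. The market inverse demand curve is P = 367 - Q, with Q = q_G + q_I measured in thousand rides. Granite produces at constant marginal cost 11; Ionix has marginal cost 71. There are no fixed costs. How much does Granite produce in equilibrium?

Solve by backward induction. Given q_G, the follower Ionix maximises π_I = (367 - q_G - q_I)q_I - 71q_I.
Follower FOC: 296 - q_G - 2q_I = 0, so q_I(q_G) = (296 - q_G)/2.
The leader anticipates this reaction. Substituting into P = 367 - Q gives P = 219 - (1/2)q_G, so π_G = (219 - (1/2)q_G)q_G - 11q_G.
Maximising: ∂π_G/∂q_G = 208 - q_G = 0, giving q_G = 208.
Then q_I = (296 - 208)/2 = 44.

208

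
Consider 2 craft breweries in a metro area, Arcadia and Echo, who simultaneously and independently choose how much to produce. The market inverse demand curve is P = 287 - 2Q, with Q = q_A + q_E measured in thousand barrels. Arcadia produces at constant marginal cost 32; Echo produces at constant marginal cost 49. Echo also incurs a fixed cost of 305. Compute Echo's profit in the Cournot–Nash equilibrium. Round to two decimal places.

2408.39

Arcadia's profit: π_A = (287 - 2Q)q_A - (32q_A). Setting ∂π_A/∂q_A = 0: 255 - 4q_A - 2(q_E) = 0.
Echo's first-order condition: 238 - 4q_E - 2(q_A) = 0.
Rearranging gives the reaction functions q_A = (255 - 2q_E)/4 and q_E = (238 - 2q_A)/4.
Substituting one into the other gives q_A = 136/3 and q_E = 221/6.
Price P = 287 - 2·(493/6) = 368/3.
Echo's profit: (368/3 - 49)·(221/6) - 305 = 2408.3889.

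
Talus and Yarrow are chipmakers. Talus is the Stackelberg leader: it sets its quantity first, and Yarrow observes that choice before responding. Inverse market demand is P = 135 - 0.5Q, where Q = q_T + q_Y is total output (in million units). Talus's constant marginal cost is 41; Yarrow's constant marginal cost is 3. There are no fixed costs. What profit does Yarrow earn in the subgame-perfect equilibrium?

Solve by backward induction. Given q_T, the follower Yarrow maximises π_Y = (135 - (1/2)q_T - (1/2)q_Y)q_Y - 3q_Y.
Setting the follower's marginal profit to zero, 132 - (1/2)q_T - q_Y = 0, i.e. q_Y = (132 - (1/2)q_T).
Talus substitutes q_Y(q_T) into its own profit: π_T = q_T(135 - (1/2)q_T - (132 - (1/2)q_T)/2) - 41q_T = (69 - (1/4)q_T)q_T - 41q_T.
The leader's first-order condition 28 - (1/2)q_T = 0 yields q_T = 56.
Then q_Y = (132 - (1/2)·56) = 104.
Price P = 135 - (1/2)·160 = 55.
Yarrow's profit: (55 - 3)·104 = 5408.

5408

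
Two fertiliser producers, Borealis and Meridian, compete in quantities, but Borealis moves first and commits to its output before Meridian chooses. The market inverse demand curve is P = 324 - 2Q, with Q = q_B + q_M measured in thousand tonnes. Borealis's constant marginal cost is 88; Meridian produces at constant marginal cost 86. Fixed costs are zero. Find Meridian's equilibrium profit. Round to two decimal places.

1830.13

The follower Meridian best-responds to any q_B: π_M = (324 - 2Q)q_M - 86q_M.
Follower FOC: 238 - 2q_B - 4q_M = 0, so q_M(q_B) = (238 - 2q_B)/4.
The leader anticipates this reaction. Substituting into P = 324 - 2Q gives P = 205 - q_B, so π_B = (205 - q_B)q_B - 88q_B.
The leader's first-order condition 117 - 2q_B = 0 yields q_B = 117/2.
Then q_M = (238 - 2·(117/2))/4 = 121/4.
Price P = 324 - 2·(355/4) = 293/2.
Meridian's profit: (293/2 - 86)·(121/4) = 1830.1250.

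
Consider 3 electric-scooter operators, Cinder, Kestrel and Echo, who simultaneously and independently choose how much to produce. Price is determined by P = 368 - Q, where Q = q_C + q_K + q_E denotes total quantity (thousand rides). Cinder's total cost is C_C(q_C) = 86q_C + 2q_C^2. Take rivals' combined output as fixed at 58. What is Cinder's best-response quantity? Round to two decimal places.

37.33

With rivals' combined output fixed at 58, Cinder's profit is π_C = (368 - 58 - q_C)q_C - (86q_C + 2q_C²) = (310 - q_C)q_C - (86q_C + 2q_C²).
∂π_C/∂q_C = 224 - 6q_C = 0, so q_C = 112/3.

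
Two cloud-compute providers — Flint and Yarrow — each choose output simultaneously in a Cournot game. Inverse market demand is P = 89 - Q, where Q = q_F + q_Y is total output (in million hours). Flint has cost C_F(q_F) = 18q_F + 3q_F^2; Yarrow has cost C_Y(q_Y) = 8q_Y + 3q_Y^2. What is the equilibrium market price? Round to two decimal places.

Flint's profit: π_F = (89 - Q)q_F - (18q_F + 3q_F²). Setting ∂π_F/∂q_F = 0: 71 - 8q_F - (q_Y) = 0.
Yarrow's first-order condition: 81 - 8q_Y - (q_F) = 0.
So q_F = (71 - q_Y)/8 and q_Y = (81 - q_F)/8.
Solving the pair: q_F = 487/63, q_Y = 577/63.
Total output Q = 152/9, so price P = 89 - 152/9 = 649/9.

72.11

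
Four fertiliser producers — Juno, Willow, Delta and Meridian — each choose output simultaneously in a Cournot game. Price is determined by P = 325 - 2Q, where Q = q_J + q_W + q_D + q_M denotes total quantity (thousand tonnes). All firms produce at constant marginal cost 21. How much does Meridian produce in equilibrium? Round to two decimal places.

A representative firm's profit is π_i = q_i(325 - 2Q) - 21q_i.
Setting ∂π_i/∂q_i = 0 with rivals' quantities fixed: 304 - 4q_i - 2·Σ_{j≠i} q_j = 0.
By symmetry each firm produces the same amount; substituting Σ_{j≠i} q_j = 3q_i yields q_i = 304/10 = 152/5.

30.40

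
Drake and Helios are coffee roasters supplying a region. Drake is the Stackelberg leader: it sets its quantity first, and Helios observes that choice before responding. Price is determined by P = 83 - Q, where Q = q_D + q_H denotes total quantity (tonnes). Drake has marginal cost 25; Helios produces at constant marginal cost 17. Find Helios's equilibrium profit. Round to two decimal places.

Solve by backward induction. Given q_D, the follower Helios maximises π_H = (83 - q_D - q_H)q_H - 17q_H.
Follower FOC: 66 - q_D - 2q_H = 0, so q_H(q_D) = (66 - q_D)/2.
Drake substitutes q_H(q_D) into its own profit: π_D = q_D(83 - q_D - (66 - q_D)/2) - 25q_D = (50 - (1/2)q_D)q_D - 25q_D.
Maximising: ∂π_D/∂q_D = 25 - q_D = 0, giving q_D = 25.
Then q_H = (66 - 25)/2 = 41/2.
Price P = 83 - 91/2 = 75/2.
Helios's profit: (75/2 - 17)·(41/2) = 1681/4.

420.25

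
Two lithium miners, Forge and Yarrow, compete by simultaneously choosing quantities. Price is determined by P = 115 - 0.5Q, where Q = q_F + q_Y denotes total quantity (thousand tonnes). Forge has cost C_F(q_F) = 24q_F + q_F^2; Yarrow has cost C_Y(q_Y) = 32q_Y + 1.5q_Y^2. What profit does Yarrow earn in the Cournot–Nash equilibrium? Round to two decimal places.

Forge's profit: π_F = (115 - 0.5Q)q_F - (24q_F + q_F²). Setting ∂π_F/∂q_F = 0: 91 - 3q_F - (1/2)(q_Y) = 0.
Yarrow's first-order condition: 83 - 4q_Y - (1/2)(q_F) = 0.
So q_F = (91 - (1/2)q_Y)/3 and q_Y = (83 - (1/2)q_F)/4.
Solving the pair: q_F = 1290/47, q_Y = 814/47.
Price P = 115 - (1/2)·44.7660 = 92.6170.
Yarrow's profit: 92.6170·(814/47) - 32·(814/47) - (3/2)(814/47)² = 599.9058.

599.91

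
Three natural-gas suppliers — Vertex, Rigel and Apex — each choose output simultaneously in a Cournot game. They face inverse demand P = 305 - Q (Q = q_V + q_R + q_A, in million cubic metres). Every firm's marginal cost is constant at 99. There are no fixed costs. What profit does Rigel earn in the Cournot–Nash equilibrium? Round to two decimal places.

Each firm earns π_i = (305 - Q)q_i - 99q_i.
Setting ∂π_i/∂q_i = 0 with rivals' quantities fixed: 206 - 2q_i - Σ_{j≠i} q_j = 0.
By symmetry each firm produces the same amount; substituting Σ_{j≠i} q_j = 2q_i yields q_i = 206/4 = 103/2.
Price P = 305 - 309/2 = 301/2.
Rigel's profit: (301/2 - 99)·(103/2) = 2652.2500.

2652.25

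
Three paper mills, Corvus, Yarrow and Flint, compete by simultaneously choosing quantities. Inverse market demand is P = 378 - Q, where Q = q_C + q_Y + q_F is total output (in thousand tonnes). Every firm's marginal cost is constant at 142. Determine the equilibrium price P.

201

A representative firm's profit is π_i = q_i(378 - Q) - 142q_i.
First-order condition (treating rivals' output as given): 236 - 2q_i - Σ_{j≠i} q_j = 0.
By symmetry each firm produces the same amount; substituting Σ_{j≠i} q_j = 2q_i yields q_i = 236/4 = 59.
Total output Q = 177, so price P = 378 - 177 = 201.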